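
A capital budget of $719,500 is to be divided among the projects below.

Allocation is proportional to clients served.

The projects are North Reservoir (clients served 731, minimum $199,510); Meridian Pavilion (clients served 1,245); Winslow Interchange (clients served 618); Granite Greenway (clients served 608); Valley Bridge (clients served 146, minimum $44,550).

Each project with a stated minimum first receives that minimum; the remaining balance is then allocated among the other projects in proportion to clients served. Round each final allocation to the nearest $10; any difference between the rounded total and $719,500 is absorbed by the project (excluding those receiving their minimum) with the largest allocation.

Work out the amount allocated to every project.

Guaranteed amounts: North Reservoir $199,510; Valley Bridge $44,550. Remaining pool $475,440.
Remaining pool split over remaining clients served 2,471: Meridian Pavilion 239,547.88 → $239,550; Winslow Interchange 118,908.10 → $118,910; Granite Greenway 116,984.02 → $116,980.

North Reservoir: $199,510 | Meridian Pavilion: $239,550 | Winslow Interchange: $118,910 | Granite Greenway: $116,980 | Valley Bridge: $44,550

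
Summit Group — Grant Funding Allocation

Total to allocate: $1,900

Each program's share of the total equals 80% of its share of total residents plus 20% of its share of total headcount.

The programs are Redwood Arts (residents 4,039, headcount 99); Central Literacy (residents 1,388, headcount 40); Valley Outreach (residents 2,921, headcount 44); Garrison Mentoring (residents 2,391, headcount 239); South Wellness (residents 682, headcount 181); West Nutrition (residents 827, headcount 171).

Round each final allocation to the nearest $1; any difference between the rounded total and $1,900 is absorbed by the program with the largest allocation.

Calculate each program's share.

Residents total 12,248; headcount total 774.
Blended shares (80% residents + 20% headcount): Redwood Arts 0.2894; Central Literacy 0.1010; Valley Outreach 0.2022; Garrison Mentoring 0.2179; South Wellness 0.0913; West Nutrition 0.0982.
Pro-rata amounts: Redwood Arts 549.85; Central Literacy 191.89; Valley Outreach 384.10; Garrison Mentoring 414.07; South Wellness 173.501; West Nutrition 186.59.
Rounded to nearest $1: Redwood Arts $550; Central Literacy $192; Valley Outreach $384; Garrison Mentoring $414; South Wellness $174; West Nutrition $187. Sum = $1,901.
Difference $1,900 − $1,901 = −$1 applied to largest allocation (Redwood Arts): Redwood Arts becomes $549.

Redwood Arts: $549; Central Literacy: $192; Valley Outreach: $384; Garrison Mentoring: $414; South Wellness: $174; West Nutrition: $187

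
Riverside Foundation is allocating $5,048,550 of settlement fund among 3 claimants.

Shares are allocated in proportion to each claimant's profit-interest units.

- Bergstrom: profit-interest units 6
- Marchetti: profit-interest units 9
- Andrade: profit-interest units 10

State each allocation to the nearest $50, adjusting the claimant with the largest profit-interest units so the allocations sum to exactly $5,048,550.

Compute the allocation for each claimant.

Profit-interest units total: 6 + 9 + 10 = 25.
Raw shares: Bergstrom 1,211,652.00; Marchetti 1,817,478.00; Andrade 2,019,420.00.
At nearest $50: Bergstrom $1,211,650; Marchetti $1,817,500; Andrade $2,019,400. Sum = $5,048,550.
Sum already equals the total — no adjustment.

Bergstrom: $1,211,650 | Marchetti: $1,817,500 | Andrade: $2,019,400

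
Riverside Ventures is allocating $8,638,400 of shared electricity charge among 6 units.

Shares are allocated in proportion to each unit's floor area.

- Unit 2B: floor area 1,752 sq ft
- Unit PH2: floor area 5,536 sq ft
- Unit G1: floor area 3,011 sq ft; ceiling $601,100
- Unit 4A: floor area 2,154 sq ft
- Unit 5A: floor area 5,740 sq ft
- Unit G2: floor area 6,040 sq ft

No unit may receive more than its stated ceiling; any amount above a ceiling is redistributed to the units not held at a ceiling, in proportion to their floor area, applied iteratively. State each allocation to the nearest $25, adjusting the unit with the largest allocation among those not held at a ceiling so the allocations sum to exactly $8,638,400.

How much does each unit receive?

Unit 2B: $663,525 | Unit PH2: $2,096,625 | Unit G1: $601,100 | Unit 4A: $815,775 | Unit 5A: $2,173,875 | Unit G2: $2,287,500

Combined floor area = 24,233.
Unconstrained shares: Unit 2B 624,539.96; Unit PH2 1,973,432.20; Unit G1 1,073,338.93; Unit 4A 767,841.93; Unit 5A 2,046,152.60; Unit G2 2,153,094.38.
Capped: Unit G1 ($601,100); balance $8,037,300 reallocated over remaining floor area 21,222.
Shares after redistribution: Unit 2B 663,526.04 → $663,525; Unit PH2 2,096,621.09 → $2,096,625; Unit 4A 815,773.45 → $815,775; Unit 5A 2,173,880.97 → $2,173,875; Unit G2 2,287,498.45 → $2,287,500.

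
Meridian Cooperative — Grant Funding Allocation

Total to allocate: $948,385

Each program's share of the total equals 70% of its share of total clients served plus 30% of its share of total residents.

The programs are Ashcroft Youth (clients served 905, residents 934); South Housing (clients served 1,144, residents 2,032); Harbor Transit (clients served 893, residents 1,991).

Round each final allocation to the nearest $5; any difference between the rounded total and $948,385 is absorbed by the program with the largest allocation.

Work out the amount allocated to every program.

Totals — clients served 2,942, residents 4,957.
Composite weights (70% clients served + 30% residents): Ashcroft Youth 0.2719; South Housing 0.3952; Harbor Transit 0.3330.
Proportional shares: Ashcroft Youth 257,823.99; South Housing 374,776.52; Harbor Transit 315,784.49.
After rounding ($5): Ashcroft Youth $257,825; South Housing $374,775; Harbor Transit $315,785. Sum = $948,385.
No rounding difference to absorb.

Ashcroft Youth: $257,825 | South Housing: $374,775 | Harbor Transit: $315,785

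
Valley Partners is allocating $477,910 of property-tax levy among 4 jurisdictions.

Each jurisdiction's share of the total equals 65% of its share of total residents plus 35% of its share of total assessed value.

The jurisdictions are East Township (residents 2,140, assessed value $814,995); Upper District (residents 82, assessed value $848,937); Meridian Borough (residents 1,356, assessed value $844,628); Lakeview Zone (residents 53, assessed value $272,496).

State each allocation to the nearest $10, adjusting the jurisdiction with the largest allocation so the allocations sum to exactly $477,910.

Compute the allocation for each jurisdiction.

East Township: $232,100 | Upper District: $58,080 | Meridian Borough: $166,810 | Lakeview Zone: $20,920

Totals — residents 3,631, assessed value 2,781,056.
Combined weights (65% residents + 35% assessed value): East Township 0.4857; Upper District 0.1215; Meridian Borough 0.3490; Lakeview Zone 0.0438.
Pro-rata amounts: East Township 232,101.00; Upper District 58,075.21; Meridian Borough 166,810.05; Lakeview Zone 20,923.74.
Rounded to nearest $10: East Township $232,100; Upper District $58,080; Meridian Borough $166,810; Lakeview Zone $20,920. Sum = $477,910.
Sum already equals the total — no adjustment.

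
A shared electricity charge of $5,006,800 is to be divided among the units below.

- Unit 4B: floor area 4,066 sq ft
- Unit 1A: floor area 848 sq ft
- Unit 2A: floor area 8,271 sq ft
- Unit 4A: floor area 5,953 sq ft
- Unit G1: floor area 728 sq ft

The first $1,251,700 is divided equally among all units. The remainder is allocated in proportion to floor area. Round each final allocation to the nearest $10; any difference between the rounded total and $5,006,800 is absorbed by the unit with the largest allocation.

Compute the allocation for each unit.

Equal tier: $1,251,700 ÷ 5 = $250,340 apiece.
Remainder $3,755,100 by floor area (total 19,866): Unit 4B 768,561.19 → $768,560; Unit 1A 160,290.18 → $160,290; Unit 2A 1,563,396.36 → $1,563,400; Unit 4A 1,125,244.65 → $1,125,240; Unit G1 137,607.61 → $137,610.
Totals: Unit 4B $250,340 + $768,560 = $1,018,900; Unit 1A $250,340 + $160,290 = $410,630; Unit 2A $250,340 + $1,563,400 = $1,813,740; Unit 4A $250,340 + $1,125,240 = $1,375,580; Unit G1 $250,340 + $137,610 = $387,950.

Unit 4B: $1,018,900 | Unit 1A: $410,630 | Unit 2A: $1,813,740 | Unit 4A: $1,375,580 | Unit G1: $387,950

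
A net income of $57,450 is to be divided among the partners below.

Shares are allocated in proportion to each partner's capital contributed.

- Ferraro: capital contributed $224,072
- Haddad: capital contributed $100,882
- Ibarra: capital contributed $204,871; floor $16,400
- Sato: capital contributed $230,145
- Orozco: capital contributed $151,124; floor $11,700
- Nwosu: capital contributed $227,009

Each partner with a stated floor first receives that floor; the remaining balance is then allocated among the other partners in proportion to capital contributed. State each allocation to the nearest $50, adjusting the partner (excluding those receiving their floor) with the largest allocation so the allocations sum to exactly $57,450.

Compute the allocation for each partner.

Fund the minimums — Ibarra $16,400; Orozco $11,700. Residual $29,350.
Residual split over remaining capital contributed 782,108: Ferraro 8,408.70 → $8,400; Haddad 3,785.78 → $3,800; Sato 8,636.60 → $8,650; Nwosu 8,518.92 → $8,500.

Ferraro: $8,400 · Haddad: $3,800 · Ibarra: $16,400 · Sato: $8,650 · Orozco: $11,700 · Nwosu: $8,500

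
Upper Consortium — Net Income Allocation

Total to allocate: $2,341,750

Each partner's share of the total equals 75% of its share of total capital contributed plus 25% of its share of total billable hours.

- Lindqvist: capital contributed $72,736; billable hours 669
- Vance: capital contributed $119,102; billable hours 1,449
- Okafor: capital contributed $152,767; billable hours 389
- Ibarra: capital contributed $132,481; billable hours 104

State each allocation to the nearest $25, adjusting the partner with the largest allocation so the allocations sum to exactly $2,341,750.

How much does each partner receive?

Capital contributed total 477,086; billable hours total 2,611.
Composite weights (75% capital contributed + 25% billable hours): Lindqvist 0.1784; Vance 0.3260; Okafor 0.2774; Ibarra 0.2182.
Unrounded shares: Lindqvist 417,768.39; Vance 763,348.41; Okafor 649,607.66; Ibarra 511,025.54.
Rounded to nearest $25: Lindqvist $417,775; Vance $763,350; Okafor $649,600; Ibarra $511,025. Sum = $2,341,750.
Sum already equals the total — no adjustment.

Lindqvist: $417,775 | Vance: $763,350 | Okafor: $649,600 | Ibarra: $511,025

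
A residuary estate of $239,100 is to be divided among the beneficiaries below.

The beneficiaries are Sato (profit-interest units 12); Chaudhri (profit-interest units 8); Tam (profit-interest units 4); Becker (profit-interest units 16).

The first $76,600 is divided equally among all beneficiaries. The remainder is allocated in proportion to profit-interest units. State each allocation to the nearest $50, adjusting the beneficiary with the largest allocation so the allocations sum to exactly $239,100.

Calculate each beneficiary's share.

First tranche $76,600 split equally: $19,150 each.
Remainder $162,500 by profit-interest units (total 40): Sato 48,750.00 → $48,750; Chaudhri 32,500.00 → $32,500; Tam 16,250.00 → $16,250; Becker 65,000.00 → $65,000.
Totals: Sato $19,150 + $48,750 = $67,900; Chaudhri $19,150 + $32,500 = $51,650; Tam $19,150 + $16,250 = $35,400; Becker $19,150 + $65,000 = $84,150.

Sato: $67,900; Chaudhri: $51,650; Tam: $35,400; Becker: $84,150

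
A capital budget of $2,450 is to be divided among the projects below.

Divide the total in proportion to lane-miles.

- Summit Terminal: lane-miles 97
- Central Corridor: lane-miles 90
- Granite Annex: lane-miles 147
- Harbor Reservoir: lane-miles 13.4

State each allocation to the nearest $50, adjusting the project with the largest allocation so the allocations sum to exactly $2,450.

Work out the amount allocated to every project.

Total lane-miles = 347.4.
Pro-rata amounts: Summit Terminal 97/347.4 × $2,450 = 684.08; Central Corridor 90/347.4 × $2,450 = 634.72; Granite Annex 147/347.4 × $2,450 = 1,036.70; Harbor Reservoir 13.4/347.4 × $2,450 = 94.50.
After rounding ($50): Summit Terminal $700; Central Corridor $650; Granite Annex $1,050; Harbor Reservoir $100. Sum = $2,500.
Difference $2,450 − $2,500 = −$50 applied to largest allocation (Granite Annex): Granite Annex becomes $1,000.

Summit Terminal: $700; Central Corridor: $650; Granite Annex: $1,000; Harbor Reservoir: $100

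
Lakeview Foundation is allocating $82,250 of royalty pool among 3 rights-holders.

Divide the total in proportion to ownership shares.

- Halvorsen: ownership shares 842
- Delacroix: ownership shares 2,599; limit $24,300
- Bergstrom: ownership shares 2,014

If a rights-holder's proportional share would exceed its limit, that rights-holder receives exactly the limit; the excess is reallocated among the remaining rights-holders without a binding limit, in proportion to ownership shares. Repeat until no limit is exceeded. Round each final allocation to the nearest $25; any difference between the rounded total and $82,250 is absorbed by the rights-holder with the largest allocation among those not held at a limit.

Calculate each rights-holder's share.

Total ownership shares = 5,455.
Unconstrained shares: Halvorsen 12,695.60; Delacroix 39,187.49; Bergstrom 30,366.91.
Capped: Delacroix ($24,300); remaining pool $57,950 reallocated over remaining ownership shares 2,856.
Redistributed shares: Halvorsen 17,084.70 → $17,075; Bergstrom 40,865.30 → $40,875.

Halvorsen: $17,075 · Delacroix: $24,300 · Bergstrom: $40,875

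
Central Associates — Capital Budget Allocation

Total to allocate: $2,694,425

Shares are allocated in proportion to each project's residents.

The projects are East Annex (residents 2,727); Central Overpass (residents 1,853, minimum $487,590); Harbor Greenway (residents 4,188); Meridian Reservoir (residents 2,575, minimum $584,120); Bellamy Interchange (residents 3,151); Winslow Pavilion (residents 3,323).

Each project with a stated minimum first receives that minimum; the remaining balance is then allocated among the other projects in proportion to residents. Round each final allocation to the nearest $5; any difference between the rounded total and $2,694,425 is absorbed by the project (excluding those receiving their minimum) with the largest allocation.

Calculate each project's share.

East Annex: $330,505 · Central Overpass: $487,590 · Harbor Greenway: $507,575 · Meridian Reservoir: $584,120 · Bellamy Interchange: $381,895 · Winslow Pavilion: $402,740

Guaranteed amounts: Central Overpass $487,590; Meridian Reservoir $584,120. Residual $1,622,715.
Residual split over remaining residents 13,389: East Annex 330,505.92 → $330,505; Harbor Greenway 507,575.65 → $507,575; Bellamy Interchange 381,893.72 → $381,895; Winslow Pavilion 402,739.71 → $402,740.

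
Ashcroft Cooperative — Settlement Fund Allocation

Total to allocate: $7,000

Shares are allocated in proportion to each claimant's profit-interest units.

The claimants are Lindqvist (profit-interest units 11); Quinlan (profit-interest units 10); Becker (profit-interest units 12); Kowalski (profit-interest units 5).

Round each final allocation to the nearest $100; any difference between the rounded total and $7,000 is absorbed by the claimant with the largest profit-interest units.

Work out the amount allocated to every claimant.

Sum of profit-interest units: 38.
Raw shares: Lindqvist 11/38 × $7,000 = 2,026.32; Quinlan 10/38 × $7,000 = 1,842.11; Becker 12/38 × $7,000 = 2,210.53; Kowalski 5/38 × $7,000 = 921.05.
After rounding ($100): Lindqvist $2,000; Quinlan $1,800; Becker $2,200; Kowalski $900. Sum = $6,900.
Difference $7,000 − $6,900 = +$100 applied to largest profit-interest units (Becker): Becker becomes $2,300.

Lindqvist: $2,000 | Quinlan: $1,800 | Becker: $2,300 | Kowalski: $900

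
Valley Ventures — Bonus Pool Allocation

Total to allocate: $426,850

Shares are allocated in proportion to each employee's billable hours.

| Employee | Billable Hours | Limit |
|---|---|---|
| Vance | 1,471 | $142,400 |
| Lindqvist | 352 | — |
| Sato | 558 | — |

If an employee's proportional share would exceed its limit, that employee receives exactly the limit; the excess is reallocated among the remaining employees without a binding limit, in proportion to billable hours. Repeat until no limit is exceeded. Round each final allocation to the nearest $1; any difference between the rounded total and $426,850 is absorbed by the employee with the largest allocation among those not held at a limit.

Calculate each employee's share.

Vance: $142,400 · Lindqvist: $110,029 · Sato: $174,421

Total billable hours = 2,381.
Pro-rata shares before constraints: Vance 263,711.19; Lindqvist 63,104.24; Sato 100,034.57.
Cap binds for Vance ($142,400); balance $284,450 reallocated over remaining billable hours 910.
Shares after redistribution: Lindqvist 110,029.01 → $110,029; Sato 174,420.99 → $174,421.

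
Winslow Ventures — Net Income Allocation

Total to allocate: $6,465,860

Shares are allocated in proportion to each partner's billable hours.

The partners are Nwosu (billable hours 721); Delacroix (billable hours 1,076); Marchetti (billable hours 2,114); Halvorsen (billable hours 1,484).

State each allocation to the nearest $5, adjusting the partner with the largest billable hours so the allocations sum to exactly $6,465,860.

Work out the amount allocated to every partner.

Nwosu: $864,110 | Delacroix: $1,289,575 | Marchetti: $2,533,615 | Halvorsen: $1,778,560

Combined billable hours = 5,395.
Pro-rata amounts: Nwosu 721/5,395 × $6,465,860 = 864,112.15; Delacroix 1,076/5,395 × $6,465,860 = 1,289,576.53; Marchetti 2,114/5,395 × $6,465,860 = 2,533,610.39; Halvorsen 1,484/5,395 × $6,465,860 = 1,778,560.93.
Rounded to nearest $5: Nwosu $864,110; Delacroix $1,289,575; Marchetti $2,533,610; Halvorsen $1,778,560. Sum = $6,465,855.
Difference $6,465,860 − $6,465,855 = +$5 applied to largest billable hours (Marchetti): Marchetti becomes $2,533,615.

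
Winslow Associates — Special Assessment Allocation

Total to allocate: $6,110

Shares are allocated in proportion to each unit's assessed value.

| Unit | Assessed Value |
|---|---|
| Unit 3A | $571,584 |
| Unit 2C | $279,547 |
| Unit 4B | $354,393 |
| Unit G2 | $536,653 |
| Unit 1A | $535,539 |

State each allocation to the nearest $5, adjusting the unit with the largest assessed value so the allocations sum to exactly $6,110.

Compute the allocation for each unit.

Combined assessed value = 571,584 + 279,547 + 354,393 + 536,653 + 535,539 = 2,277,716.
Pro-rata amounts: Unit 3A 1,533.28; Unit 2C 749.89; Unit 4B 950.66; Unit G2 1,439.58; Unit 1A 1,436.59.
After rounding ($5): Unit 3A $1,535; Unit 2C $750; Unit 4B $950; Unit G2 $1,440; Unit 1A $1,435. Sum = $6,110.
Rounded total matches; no reconciliation needed.

Unit 3A: $1,535; Unit 2C: $750; Unit 4B: $950; Unit G2: $1,440; Unit 1A: $1,435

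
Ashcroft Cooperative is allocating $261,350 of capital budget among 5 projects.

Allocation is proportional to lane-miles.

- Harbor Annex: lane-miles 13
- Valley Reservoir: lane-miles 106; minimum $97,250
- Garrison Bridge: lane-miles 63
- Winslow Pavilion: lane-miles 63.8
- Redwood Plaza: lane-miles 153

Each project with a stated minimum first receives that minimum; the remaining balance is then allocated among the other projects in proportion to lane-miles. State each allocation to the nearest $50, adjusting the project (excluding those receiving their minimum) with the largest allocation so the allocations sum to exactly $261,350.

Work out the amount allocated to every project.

Harbor Annex: $7,300 | Valley Reservoir: $97,250 | Garrison Bridge: $35,300 | Winslow Pavilion: $35,750 | Redwood Plaza: $85,750

Fund the minimums — Valley Reservoir $97,250. Remaining pool $164,100.
Remaining pool split over remaining lane-miles 292.8: Harbor Annex 7,285.86 → $7,300; Garrison Bridge 35,308.40 → $35,300; Winslow Pavilion 35,756.76 → $35,750; Redwood Plaza 85,748.98 → $85,750.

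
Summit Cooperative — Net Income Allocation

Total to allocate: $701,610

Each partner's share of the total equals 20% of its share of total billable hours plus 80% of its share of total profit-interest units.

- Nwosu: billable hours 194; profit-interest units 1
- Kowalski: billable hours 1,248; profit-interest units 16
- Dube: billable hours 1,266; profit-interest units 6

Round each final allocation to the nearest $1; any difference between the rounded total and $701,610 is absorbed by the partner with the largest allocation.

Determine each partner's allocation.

Nwosu: $34,456; Kowalski: $455,130; Dube: $212,024

Totals — billable hours 2,708, profit-interest units 23.
Blended shares (20% billable hours + 80% profit-interest units): Nwosu 0.0491; Kowalski 0.6487; Dube 0.3022.
Pro-rata amounts: Nwosu 34,456.44; Kowalski 455,129.55; Dube 212,024.01.
At nearest $1: Nwosu $34,456; Kowalski $455,130; Dube $212,024. Sum = $701,610.
Rounded total matches; no reconciliation needed.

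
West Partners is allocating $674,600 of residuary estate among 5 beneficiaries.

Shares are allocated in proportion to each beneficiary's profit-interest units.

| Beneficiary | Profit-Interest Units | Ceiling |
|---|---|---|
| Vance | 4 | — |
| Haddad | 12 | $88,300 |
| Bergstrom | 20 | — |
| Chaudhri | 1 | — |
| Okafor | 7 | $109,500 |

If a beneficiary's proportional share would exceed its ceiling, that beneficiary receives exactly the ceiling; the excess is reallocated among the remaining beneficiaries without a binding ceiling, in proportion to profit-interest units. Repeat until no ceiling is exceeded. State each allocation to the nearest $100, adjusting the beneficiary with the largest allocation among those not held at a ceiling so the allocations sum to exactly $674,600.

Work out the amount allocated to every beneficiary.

Vance: $76,300; Haddad: $88,300; Bergstrom: $381,400; Chaudhri: $19,100; Okafor: $109,500

Total profit-interest units = 44.
Pro-rata shares before constraints: Vance 61,327.27; Haddad 183,981.82; Bergstrom 306,636.36; Chaudhri 15,331.82; Okafor 107,322.73.
Capped: Haddad ($88,300); balance $586,300 reallocated over remaining profit-interest units 32.
Capped: Okafor ($109,500); balance $476,800 reallocated over remaining profit-interest units 25.
Shares after redistribution: Vance 76,288.00 → $76,300; Bergstrom 381,440.00 → $381,400; Chaudhri 19,072.00 → $19,100.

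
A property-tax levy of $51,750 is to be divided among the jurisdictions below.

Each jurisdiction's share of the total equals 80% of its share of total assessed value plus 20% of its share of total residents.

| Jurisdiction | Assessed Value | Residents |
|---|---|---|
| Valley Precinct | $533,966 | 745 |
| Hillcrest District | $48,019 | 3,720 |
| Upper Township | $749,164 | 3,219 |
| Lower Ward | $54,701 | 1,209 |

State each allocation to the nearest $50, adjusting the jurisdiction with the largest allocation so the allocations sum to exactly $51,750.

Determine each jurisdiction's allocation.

Assessed value total 1,385,850; residents total 8,893.
Composite weights (80% assessed value + 20% residents): Valley Precinct 0.3250; Hillcrest District 0.1114; Upper Township 0.5049; Lower Ward 0.0588.
Raw shares: Valley Precinct 16,818.42; Hillcrest District 5,763.96; Upper Township 26,126.44; Lower Ward 3,041.18.
At nearest $50: Valley Precinct $16,800; Hillcrest District $5,750; Upper Township $26,150; Lower Ward $3,050. Sum = $51,750.
Rounded total matches; no reconciliation needed.

Valley Precinct: $16,800 · Hillcrest District: $5,750 · Upper Township: $26,150 · Lower Ward: $3,050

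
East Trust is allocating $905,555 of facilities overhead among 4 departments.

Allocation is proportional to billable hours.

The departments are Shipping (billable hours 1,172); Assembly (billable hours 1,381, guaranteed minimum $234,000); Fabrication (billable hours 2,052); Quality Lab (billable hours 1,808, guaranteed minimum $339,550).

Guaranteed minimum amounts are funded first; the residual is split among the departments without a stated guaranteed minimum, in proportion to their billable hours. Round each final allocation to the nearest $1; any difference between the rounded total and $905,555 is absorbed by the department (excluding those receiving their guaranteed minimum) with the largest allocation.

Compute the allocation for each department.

Shipping: $120,692; Assembly: $234,000; Fabrication: $211,313; Quality Lab: $339,550

Minimums first: Assembly $234,000; Quality Lab $339,550. Balance $332,005.
Balance split over remaining billable hours 3,224: Shipping 120,691.64 → $120,692; Fabrication 211,313.36 → $211,313.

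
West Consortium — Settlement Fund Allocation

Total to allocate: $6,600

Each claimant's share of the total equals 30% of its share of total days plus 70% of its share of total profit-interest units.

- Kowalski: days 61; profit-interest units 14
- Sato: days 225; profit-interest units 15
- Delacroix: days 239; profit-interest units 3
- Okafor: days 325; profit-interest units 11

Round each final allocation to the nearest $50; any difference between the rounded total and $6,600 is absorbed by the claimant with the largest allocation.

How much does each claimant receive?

Kowalski: $1,650 · Sato: $2,100 · Delacroix: $900 · Okafor: $1,950

Totals — days 850, profit-interest units 43.
Combined weights (30% days + 70% profit-interest units): Kowalski 0.2494; Sato 0.3236; Delacroix 0.1332; Okafor 0.2938.
Proportional shares: Kowalski 1,646.28; Sato 2,135.75; Delacroix 879.05; Okafor 1,938.92.
At nearest $50: Kowalski $1,650; Sato $2,150; Delacroix $900; Okafor $1,950. Sum = $6,650.
Difference $6,600 − $6,650 = −$50 applied to largest allocation (Sato): Sato becomes $2,100.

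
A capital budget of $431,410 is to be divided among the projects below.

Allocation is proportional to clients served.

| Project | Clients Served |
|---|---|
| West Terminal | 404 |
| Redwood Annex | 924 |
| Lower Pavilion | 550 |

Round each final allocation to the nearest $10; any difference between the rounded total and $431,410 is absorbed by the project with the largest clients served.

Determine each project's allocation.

Sum of clients served: 404 + 924 + 550 = 1,878.
Pro-rata amounts: West Terminal 92,805.99; Redwood Annex 212,259.23; Lower Pavilion 126,344.78.
At nearest $10: West Terminal $92,810; Redwood Annex $212,260; Lower Pavilion $126,340. Sum = $431,410.
No rounding difference to absorb.

West Terminal: $92,810 | Redwood Annex: $212,260 | Lower Pavilion: $126,340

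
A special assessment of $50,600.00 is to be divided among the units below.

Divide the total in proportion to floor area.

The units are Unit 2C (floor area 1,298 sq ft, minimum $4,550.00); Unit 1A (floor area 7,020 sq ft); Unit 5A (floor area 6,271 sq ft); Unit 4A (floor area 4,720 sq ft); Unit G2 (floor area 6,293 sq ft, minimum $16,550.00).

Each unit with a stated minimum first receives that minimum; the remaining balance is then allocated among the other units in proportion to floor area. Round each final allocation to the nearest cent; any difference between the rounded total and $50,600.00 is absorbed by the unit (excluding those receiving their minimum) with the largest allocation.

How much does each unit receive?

Unit 2C: $4,550.00 · Unit 1A: $11,497.97 · Unit 5A: $10,271.20 · Unit 4A: $7,730.83 · Unit G2: $16,550.00

Fund the minimums — Unit 2C $4,550.00; Unit G2 $16,550.00. Residual $29,500.00.
Residual split over remaining floor area 18,011: Unit 1A 11,497.9735 → $11,497.97; Unit 5A 10,271.1954 → $10,271.20; Unit 4A 7,730.8312 → $7,730.83.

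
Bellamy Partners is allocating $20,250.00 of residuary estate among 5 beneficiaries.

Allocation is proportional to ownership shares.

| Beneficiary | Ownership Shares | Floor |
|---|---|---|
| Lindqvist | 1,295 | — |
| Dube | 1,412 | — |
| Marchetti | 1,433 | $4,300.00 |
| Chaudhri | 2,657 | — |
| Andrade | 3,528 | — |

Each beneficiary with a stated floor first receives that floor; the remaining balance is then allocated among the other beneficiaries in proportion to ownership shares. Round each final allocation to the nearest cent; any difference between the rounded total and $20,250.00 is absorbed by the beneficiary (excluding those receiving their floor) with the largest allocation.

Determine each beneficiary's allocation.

Minimums first: Marchetti $4,300.00. Remaining pool $15,950.00.
Remaining pool split over remaining ownership shares 8,892: Lindqvist 2,322.9026 → $2,322.90; Dube 2,532.7710 → $2,532.77; Chaudhri 4,765.9863 → $4,765.99; Andrade 6,328.3401 → $6,328.34.

Lindqvist: $2,322.90 | Dube: $2,532.77 | Marchetti: $4,300.00 | Chaudhri: $4,765.99 | Andrade: $6,328.34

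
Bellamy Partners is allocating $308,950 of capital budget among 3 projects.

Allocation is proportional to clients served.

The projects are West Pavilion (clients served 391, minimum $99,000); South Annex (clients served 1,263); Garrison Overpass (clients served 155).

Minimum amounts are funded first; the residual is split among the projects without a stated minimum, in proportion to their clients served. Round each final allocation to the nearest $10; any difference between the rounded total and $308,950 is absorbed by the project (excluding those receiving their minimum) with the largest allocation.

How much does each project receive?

West Pavilion: $99,000 | South Annex: $187,000 | Garrison Overpass: $22,950

Fund the minimums — West Pavilion $99,000. Remaining pool $209,950.
Remaining pool split over remaining clients served 1,418: South Annex 187,000.60 → $187,000; Garrison Overpass 22,949.40 → $22,950.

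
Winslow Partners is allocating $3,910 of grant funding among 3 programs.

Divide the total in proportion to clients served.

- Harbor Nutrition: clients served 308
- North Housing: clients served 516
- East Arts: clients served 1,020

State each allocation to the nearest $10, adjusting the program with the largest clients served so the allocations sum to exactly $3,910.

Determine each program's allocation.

Sum of clients served: 1,844.
Raw shares: Harbor Nutrition 308/1,844 × $3,910 = 653.08; North Housing 516/1,844 × $3,910 = 1,094.12; East Arts 1,020/1,844 × $3,910 = 2,162.80.
At nearest $10: Harbor Nutrition $650; North Housing $1,090; East Arts $2,160. Sum = $3,900.
Difference $3,910 − $3,900 = +$10 applied to largest clients served (East Arts): East Arts becomes $2,170.

Harbor Nutrition: $650 | North Housing: $1,090 | East Arts: $2,170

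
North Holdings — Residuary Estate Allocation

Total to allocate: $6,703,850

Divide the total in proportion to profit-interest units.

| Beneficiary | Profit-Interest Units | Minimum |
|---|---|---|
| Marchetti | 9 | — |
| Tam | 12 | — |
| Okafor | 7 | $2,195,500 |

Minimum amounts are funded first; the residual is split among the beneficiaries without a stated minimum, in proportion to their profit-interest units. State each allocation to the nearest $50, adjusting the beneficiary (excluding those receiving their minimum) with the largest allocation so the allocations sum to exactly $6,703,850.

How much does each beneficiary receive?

Fund the minimums — Okafor $2,195,500. Remaining pool $4,508,350.
Remaining pool split over remaining profit-interest units 21: Marchetti 1,932,150.00 → $1,932,150; Tam 2,576,200.00 → $2,576,200.

Marchetti: $1,932,150 · Tam: $2,576,200 · Okafor: $2,195,500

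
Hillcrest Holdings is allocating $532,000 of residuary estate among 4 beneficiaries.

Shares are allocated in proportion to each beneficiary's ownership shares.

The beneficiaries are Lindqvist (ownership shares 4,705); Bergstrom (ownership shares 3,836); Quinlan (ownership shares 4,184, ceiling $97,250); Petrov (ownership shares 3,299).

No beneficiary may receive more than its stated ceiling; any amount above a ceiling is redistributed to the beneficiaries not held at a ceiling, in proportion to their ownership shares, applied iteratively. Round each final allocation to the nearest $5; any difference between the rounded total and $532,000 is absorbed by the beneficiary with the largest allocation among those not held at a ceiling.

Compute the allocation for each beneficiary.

Lindqvist: $172,760 · Bergstrom: $140,855 · Quinlan: $97,250 · Petrov: $121,135

Total ownership shares = 16,024.
Pro-rata shares before constraints: Lindqvist 156,206.94; Bergstrom 127,355.97; Quinlan 138,909.64; Petrov 109,527.46.
Held at cap: Quinlan ($97,250); remaining pool $434,750 reallocated over remaining ownership shares 11,840.
Redistributed shares: Lindqvist 172,761.72 → $172,760; Bergstrom 140,853.12 → $140,855; Petrov 121,135.16 → $121,135.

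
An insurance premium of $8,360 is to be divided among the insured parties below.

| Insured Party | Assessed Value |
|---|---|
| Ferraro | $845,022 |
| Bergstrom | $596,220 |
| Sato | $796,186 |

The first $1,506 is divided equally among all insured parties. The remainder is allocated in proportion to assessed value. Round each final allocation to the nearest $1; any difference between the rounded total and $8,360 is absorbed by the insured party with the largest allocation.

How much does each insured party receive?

Ferraro: $3,091 | Bergstrom: $2,328 | Sato: $2,941

First tranche $1,506 split equally: $502 each.
Remainder $6,854 by assessed value (total 2,237,428): Ferraro 2,588.59 → $2,589; Bergstrom 1,826.42 → $1,826; Sato 2,438.99 → $2,439.
Totals: Ferraro $502 + $2,589 = $3,091; Bergstrom $502 + $1,826 = $2,328; Sato $502 + $2,439 = $2,941.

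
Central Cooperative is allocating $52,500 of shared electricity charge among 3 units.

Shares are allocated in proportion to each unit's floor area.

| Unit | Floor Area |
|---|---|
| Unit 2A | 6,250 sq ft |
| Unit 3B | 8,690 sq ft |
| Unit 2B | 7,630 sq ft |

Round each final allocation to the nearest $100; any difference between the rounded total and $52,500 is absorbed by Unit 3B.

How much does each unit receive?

Floor area total: 22,570.
Proportional shares: Unit 2A 6,250/22,570 × $52,500 = 14,538.10; Unit 3B 8,690/22,570 × $52,500 = 20,213.78; Unit 2B 7,630/22,570 × $52,500 = 17,748.12.
At nearest $100: Unit 2A $14,500; Unit 3B $20,200; Unit 2B $17,700. Sum = $52,400.
Difference $52,500 − $52,400 = +$100 applied to Unit 3B: Unit 3B becomes $20,300.

Unit 2A: $14,500 | Unit 3B: $20,300 | Unit 2B: $17,700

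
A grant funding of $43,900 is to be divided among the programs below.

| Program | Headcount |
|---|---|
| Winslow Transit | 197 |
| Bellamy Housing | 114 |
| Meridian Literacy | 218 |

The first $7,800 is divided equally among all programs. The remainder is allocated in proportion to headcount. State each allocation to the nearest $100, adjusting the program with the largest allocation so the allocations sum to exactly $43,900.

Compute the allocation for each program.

Winslow Transit: $16,000 · Bellamy Housing: $10,400 · Meridian Literacy: $17,500

First tranche $7,800 split equally: $2,600 each.
Remainder $36,100 by headcount (total 529): Winslow Transit 13,443.67 → $13,400; Bellamy Housing 7,779.58 → $7,800; Meridian Literacy 14,876.75 → $14,900.
Totals: Winslow Transit $2,600 + $13,400 = $16,000; Bellamy Housing $2,600 + $7,800 = $10,400; Meridian Literacy $2,600 + $14,900 = $17,500.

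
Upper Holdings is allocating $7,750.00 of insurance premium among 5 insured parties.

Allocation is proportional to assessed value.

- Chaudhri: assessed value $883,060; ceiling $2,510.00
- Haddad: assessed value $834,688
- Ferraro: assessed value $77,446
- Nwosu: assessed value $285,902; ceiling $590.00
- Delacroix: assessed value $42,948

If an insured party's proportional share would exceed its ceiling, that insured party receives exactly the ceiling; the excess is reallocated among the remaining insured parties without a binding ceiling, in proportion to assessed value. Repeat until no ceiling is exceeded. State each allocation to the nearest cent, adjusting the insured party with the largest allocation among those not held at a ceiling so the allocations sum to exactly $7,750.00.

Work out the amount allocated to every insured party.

Total assessed value = 2,124,044.
Unconstrained shares: Chaudhri 3,222.0213; Haddad 3,045.5264; Ferraro 282.5772; Nwosu 1,043.1707; Delacroix 156.7044.
Held at cap: Chaudhri ($2,510.00), Nwosu ($590.00); remaining pool $4,650.00 reallocated over remaining assessed value 955,082.
Remaining shares: Haddad 4,063.8387 → $4,063.84; Ferraro 377.0607 → $377.06; Delacroix 209.1006 → $209.10.

Chaudhri: $2,510.00 · Haddad: $4,063.84 · Ferraro: $377.06 · Nwosu: $590.00 · Delacroix: $209.10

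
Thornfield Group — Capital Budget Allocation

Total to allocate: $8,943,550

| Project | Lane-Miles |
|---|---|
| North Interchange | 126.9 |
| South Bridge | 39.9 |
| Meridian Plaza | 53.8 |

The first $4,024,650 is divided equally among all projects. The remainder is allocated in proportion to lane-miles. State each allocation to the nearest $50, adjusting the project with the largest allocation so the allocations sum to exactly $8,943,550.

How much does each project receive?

North Interchange: $4,171,150 · South Bridge: $2,231,250 · Meridian Plaza: $2,541,150

$4,024,650 shared equally gives $1,341,550 per project.
Remainder $4,918,900 by lane-miles (total 220.6): North Interchange 2,829,593.88 → $2,829,600; South Bridge 889,683.18 → $889,700; Meridian Plaza 1,199,622.94 → $1,199,600.
Totals: North Interchange $1,341,550 + $2,829,600 = $4,171,150; South Bridge $1,341,550 + $889,700 = $2,231,250; Meridian Plaza $1,341,550 + $1,199,600 = $2,541,150.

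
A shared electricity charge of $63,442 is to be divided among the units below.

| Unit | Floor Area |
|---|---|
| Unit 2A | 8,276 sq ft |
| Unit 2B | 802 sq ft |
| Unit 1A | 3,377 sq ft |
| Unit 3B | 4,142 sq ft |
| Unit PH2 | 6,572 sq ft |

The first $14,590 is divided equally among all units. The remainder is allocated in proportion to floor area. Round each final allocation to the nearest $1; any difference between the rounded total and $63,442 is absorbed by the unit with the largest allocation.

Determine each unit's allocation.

Equal tier: $14,590 ÷ 5 = $2,918 apiece.
Remainder $48,852 by floor area (total 23,169): Unit 2A 17,450.00 → $17,450; Unit 2B 1,691.02 → $1,691; Unit 1A 7,120.43 → $7,120; Unit 3B 8,733.44 → $8,733; Unit PH2 13,857.11 → $13,857.
Rounding difference +$1 on remainder applied to Unit 2A.
Totals: Unit 2A $2,918 + $17,451 = $20,369; Unit 2B $2,918 + $1,691 = $4,609; Unit 1A $2,918 + $7,120 = $10,038; Unit 3B $2,918 + $8,733 = $11,651; Unit PH2 $2,918 + $13,857 = $16,775.

Unit 2A: $20,369; Unit 2B: $4,609; Unit 1A: $10,038; Unit 3B: $11,651; Unit PH2: $16,775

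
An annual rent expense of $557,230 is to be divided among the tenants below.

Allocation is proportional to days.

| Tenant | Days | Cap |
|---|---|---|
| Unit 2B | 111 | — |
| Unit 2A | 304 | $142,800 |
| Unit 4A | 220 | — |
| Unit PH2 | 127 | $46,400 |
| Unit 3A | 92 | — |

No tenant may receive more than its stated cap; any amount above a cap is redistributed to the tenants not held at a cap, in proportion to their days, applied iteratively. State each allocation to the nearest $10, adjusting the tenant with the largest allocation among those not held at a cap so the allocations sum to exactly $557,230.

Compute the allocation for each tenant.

Sum of days: 854.
Unconstrained shares: Unit 2B 72,426.85; Unit 2A 198,358.22; Unit 4A 143,548.71; Unit PH2 82,866.76; Unit 3A 60,029.46.
Capped: Unit 2A ($142,800), Unit PH2 ($46,400); remaining pool $368,030 reallocated over remaining days 423.
Remaining shares: Unit 2B 96,575.25 → $96,580; Unit 4A 191,410.40 → $191,410; Unit 3A 80,044.35 → $80,040.

Unit 2B: $96,580 · Unit 2A: $142,800 · Unit 4A: $191,410 · Unit PH2: $46,400 · Unit 3A: $80,040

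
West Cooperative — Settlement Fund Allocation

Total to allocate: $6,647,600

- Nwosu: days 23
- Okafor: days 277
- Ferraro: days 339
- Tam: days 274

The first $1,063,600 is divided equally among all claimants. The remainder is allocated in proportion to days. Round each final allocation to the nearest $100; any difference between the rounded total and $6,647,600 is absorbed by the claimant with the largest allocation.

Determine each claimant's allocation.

Nwosu: $406,600; Okafor: $1,960,100; Ferraro: $2,339,200; Tam: $1,941,700

$1,063,600 shared equally gives $265,900 per claimant.
Remainder $5,584,000 by days (total 913): Nwosu 140,670.32 → $140,700; Okafor 1,694,159.91 → $1,694,200; Ferraro 2,073,358.16 → $2,073,400; Tam 1,675,811.61 → $1,675,800.
Rounding difference −$100 on remainder applied to Ferraro.
Totals: Nwosu $265,900 + $140,700 = $406,600; Okafor $265,900 + $1,694,200 = $1,960,100; Ferraro $265,900 + $2,073,300 = $2,339,200; Tam $265,900 + $1,675,800 = $1,941,700.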